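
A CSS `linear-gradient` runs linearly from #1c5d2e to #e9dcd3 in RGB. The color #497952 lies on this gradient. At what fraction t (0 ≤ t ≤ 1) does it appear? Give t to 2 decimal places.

Invert the lerp on the R channel (largest span, 205): t = (73 − 28) / (233 − 28) = 45/205 = 0.21951.
Check on G: (121 − 93)/(220 − 93) = 0.2205 ✓

0.22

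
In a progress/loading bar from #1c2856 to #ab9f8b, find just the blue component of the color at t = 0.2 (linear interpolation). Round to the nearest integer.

B₁ = 86 (from #1c2856), B₂ = 139 (from #ab9f8b).
B = 86 + 0.2 × (139 − 86) = 96.6 → 97

97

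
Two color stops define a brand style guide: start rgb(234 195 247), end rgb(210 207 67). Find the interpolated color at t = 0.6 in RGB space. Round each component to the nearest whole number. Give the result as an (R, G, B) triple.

(220, 202, 139)

R = 234 + 0.6 × (210 − 234) = 234 + 0.6 × -24 = 219.6 → 220
G = 195 + 0.6 × (207 − 195) = 195 + 0.6 × 12 = 202.2 → 202
B = 247 + 0.6 × (67 − 247) = 247 + 0.6 × -180 = 139 → 139
So the blended color is (220, 202, 139), about #dcca8b.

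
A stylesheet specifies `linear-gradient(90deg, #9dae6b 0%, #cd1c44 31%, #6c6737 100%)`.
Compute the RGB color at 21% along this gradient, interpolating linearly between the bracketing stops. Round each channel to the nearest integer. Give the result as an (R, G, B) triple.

21% lies between the 0% and 31% stops, so the local fraction is t = (21 − 0)/(31 − 0) = 21/31 ≈ 0.6774.
#9dae6b → (157, 174, 107); #cd1c44 → (205, 28, 68).
R = 157 + 0.6774 × (205 − 157) = 189.515 → 190
G = 174 + 0.6774 × (28 − 174) = 75.1 → 75
B = 107 + 0.6774 × (68 − 107) = 80.581 → 81

(190, 75, 81)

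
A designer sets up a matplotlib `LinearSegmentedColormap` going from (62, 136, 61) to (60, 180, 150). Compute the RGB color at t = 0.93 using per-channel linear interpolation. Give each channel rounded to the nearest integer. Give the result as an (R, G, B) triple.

R = 62 + 0.93 × (60 − 62) = 62 + 0.93 × -2 = 60.14 → 60
G = 136 + 0.93 × (180 − 136) = 136 + 0.93 × 44 = 176.92 → 177
B = 61 + 0.93 × (150 − 61) = 61 + 0.93 × 89 = 143.77 → 144

(60, 177, 144)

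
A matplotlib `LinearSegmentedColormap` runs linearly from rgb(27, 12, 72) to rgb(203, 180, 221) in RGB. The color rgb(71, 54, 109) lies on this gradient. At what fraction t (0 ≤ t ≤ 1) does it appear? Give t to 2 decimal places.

0.25

Invert the lerp on the R channel (largest span, 176): t = (71 − 27) / (203 − 27) = 44/176 = 0.25.
Check on G: (54 − 12)/(180 − 12) = 0.25 ✓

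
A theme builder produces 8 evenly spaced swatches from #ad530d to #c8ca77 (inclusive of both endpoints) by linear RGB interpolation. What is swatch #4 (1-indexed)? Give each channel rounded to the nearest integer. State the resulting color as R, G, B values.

With 8 swatches and endpoints inclusive, swatch 4 sits at t = (4 − 1)/(8 − 1) = 3/7 ≈ 0.4286.
#ad530d → (173, 83, 13); #c8ca77 → (200, 202, 119).
R = 173 + 0.4286 × (200 − 173) = 184.572 → 185
G = 83 + 0.4286 × (202 − 83) = 134.003 → 134
B = 13 + 0.4286 × (119 − 13) = 58.432 → 58

(185, 134, 58)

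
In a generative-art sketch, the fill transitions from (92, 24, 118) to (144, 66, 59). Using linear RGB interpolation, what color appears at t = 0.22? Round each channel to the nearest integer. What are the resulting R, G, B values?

(103, 33, 105)

R = 92 + 0.22 × (144 − 92) = 92 + 0.22 × 52 = 103.44 → 103
G = 24 + 0.22 × (66 − 24) = 24 + 0.22 × 42 = 33.24 → 33
B = 118 + 0.22 × (59 − 118) = 118 + 0.22 × -59 = 105.02 → 105
So the blended color is (103, 33, 105), about #672169.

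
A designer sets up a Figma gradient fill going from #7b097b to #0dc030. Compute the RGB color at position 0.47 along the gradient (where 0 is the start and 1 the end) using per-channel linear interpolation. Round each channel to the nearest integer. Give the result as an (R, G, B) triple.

#7b097b → (123, 9, 123); #0dc030 → (13, 192, 48).
R = 123 + 0.47 × (13 − 123) = 123 + 0.47 × -110 = 71.3 → 71
G = 9 + 0.47 × (192 − 9) = 9 + 0.47 × 183 = 95.01 → 95
B = 123 + 0.47 × (48 − 123) = 123 + 0.47 × -75 = 87.75 → 88

(71, 95, 88)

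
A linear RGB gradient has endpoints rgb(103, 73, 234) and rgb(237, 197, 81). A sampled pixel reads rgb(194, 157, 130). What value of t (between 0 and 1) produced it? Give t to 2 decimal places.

Invert the lerp on the B channel (largest span, 153): t = (130 − 234) / (81 − 234) = -104/-153 = 0.67974.
Check on R: (194 − 103)/(237 − 103) = 0.6791 ✓

0.68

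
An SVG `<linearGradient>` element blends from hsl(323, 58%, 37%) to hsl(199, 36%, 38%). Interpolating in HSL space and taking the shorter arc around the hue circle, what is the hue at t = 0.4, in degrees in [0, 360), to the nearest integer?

273

Hue arc: Δh = 199 − 323 = -124° (|Δh| ≤ 180, already the shorter path).
H = 323 + 0.4 × (-124) = 273.4 → 273°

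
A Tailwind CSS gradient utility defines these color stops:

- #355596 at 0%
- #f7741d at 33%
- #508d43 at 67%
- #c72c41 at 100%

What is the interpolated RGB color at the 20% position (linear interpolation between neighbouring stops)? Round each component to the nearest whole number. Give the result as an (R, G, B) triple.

(171, 104, 77)

20% lies between the 0% and 33% stops, so the local fraction is t = (20 − 0)/(33 − 0) = 20/33 ≈ 0.6061.
#355596 → (53, 85, 150); #f7741d → (247, 116, 29).
R = 53 + 0.6061 × (247 − 53) = 170.583 → 171
G = 85 + 0.6061 × (116 − 85) = 103.789 → 104
B = 150 + 0.6061 × (29 − 150) = 76.662 → 77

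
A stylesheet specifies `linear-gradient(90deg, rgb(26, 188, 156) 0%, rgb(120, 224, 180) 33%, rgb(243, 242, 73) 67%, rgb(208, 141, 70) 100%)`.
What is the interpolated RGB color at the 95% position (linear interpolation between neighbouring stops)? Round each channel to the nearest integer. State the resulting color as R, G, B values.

95% lies between the 67% and 100% stops, so the local fraction is t = (95 − 67)/(100 − 67) = 28/33 ≈ 0.8485.
R = 243 + 0.8485 × (208 − 243) = 213.303 → 213
G = 242 + 0.8485 × (141 − 242) = 156.301 → 156
B = 73 + 0.8485 × (70 − 73) = 70.454 → 70

(213, 156, 70)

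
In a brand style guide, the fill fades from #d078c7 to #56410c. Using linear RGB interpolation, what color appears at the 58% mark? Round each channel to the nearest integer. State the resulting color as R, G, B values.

(137, 88, 91)

#d078c7 → (208, 120, 199); #56410c → (86, 65, 12).
58% corresponds to t = 0.58.
R = 208 + 0.58 × (86 − 208) = 208 + 0.58 × -122 = 137.24 → 137
G = 120 + 0.58 × (65 − 120) = 120 + 0.58 × -55 = 88.1 → 88
B = 199 + 0.58 × (12 − 199) = 199 + 0.58 × -187 = 90.54 → 91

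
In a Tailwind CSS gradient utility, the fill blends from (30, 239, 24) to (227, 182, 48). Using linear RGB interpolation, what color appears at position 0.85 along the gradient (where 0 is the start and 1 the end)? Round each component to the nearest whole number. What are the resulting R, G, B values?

(197, 191, 44)

R = 30 + 0.85 × (227 − 30) = 30 + 0.85 × 197 = 197.45 → 197
G = 239 + 0.85 × (182 − 239) = 239 + 0.85 × -57 = 190.55 → 191
B = 24 + 0.85 × (48 − 24) = 24 + 0.85 × 24 = 44.4 → 44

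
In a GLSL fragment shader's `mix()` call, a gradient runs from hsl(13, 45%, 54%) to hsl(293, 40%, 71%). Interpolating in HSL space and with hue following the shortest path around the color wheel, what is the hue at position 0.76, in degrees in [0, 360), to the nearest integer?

312

Hue: 293 − 13 = 280°, but |280| > 180 so the shorter arc goes the other way: Δh = 280 − 360 = -80°.
H = 13 + 0.76 × (-80) = -47.8 → -48 → -48 mod 360 = 312°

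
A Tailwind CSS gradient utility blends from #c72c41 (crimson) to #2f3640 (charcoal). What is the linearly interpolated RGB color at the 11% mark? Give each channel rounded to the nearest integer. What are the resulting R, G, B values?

#c72c41 → (199, 44, 65); #2f3640 → (47, 54, 64).
11% corresponds to t = 0.11.
R = 199 + 0.11 × (47 − 199) = 199 + 0.11 × -152 = 182.28 → 182
G = 44 + 0.11 × (54 − 44) = 44 + 0.11 × 10 = 45.1 → 45
B = 65 + 0.11 × (64 − 65) = 65 + 0.11 × -1 = 64.89 → 65

(182, 45, 65)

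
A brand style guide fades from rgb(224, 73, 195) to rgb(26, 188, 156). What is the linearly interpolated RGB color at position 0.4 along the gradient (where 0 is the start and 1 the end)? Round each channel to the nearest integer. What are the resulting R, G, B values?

R = 224 + 0.4 × (26 − 224) = 224 + 0.4 × -198 = 144.8 → 145
G = 73 + 0.4 × (188 − 73) = 73 + 0.4 × 115 = 119 → 119
B = 195 + 0.4 × (156 − 195) = 195 + 0.4 × -39 = 179.4 → 179

(145, 119, 179)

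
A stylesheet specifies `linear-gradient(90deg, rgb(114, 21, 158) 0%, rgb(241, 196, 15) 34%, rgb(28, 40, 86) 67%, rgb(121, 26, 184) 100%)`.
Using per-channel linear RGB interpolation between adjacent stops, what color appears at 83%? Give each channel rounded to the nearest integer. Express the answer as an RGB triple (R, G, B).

(73, 33, 134)

83% lies between the 67% and 100% stops, so the local fraction is t = (83 − 67)/(100 − 67) = 16/33 ≈ 0.4848.
R = 28 + 0.4848 × (121 − 28) = 73.086 → 73
G = 40 + 0.4848 × (26 − 40) = 33.213 → 33
B = 86 + 0.4848 × (184 − 86) = 133.51 → 134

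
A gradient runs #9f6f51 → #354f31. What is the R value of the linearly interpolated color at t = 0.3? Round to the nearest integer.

127

R₁ = 159 (from #9f6f51), R₂ = 53 (from #354f31).
R = 159 + 0.3 × (53 − 159) = 127.2 → 127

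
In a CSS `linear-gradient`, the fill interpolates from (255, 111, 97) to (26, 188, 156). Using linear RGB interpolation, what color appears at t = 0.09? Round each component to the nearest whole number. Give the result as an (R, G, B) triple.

R = 255 + 0.09 × (26 − 255) = 255 + 0.09 × -229 = 234.39 → 234
G = 111 + 0.09 × (188 − 111) = 111 + 0.09 × 77 = 117.93 → 118
B = 97 + 0.09 × (156 − 97) = 97 + 0.09 × 59 = 102.31 → 102

(234, 118, 102)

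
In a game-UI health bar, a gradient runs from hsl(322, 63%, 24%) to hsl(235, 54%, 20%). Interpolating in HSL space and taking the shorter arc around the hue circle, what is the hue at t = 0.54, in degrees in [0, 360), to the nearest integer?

Hue arc: Δh = 235 − 322 = -87° (|Δh| ≤ 180, already the shorter path).
H = 322 + 0.54 × (-87) = 275.02 → 275°

275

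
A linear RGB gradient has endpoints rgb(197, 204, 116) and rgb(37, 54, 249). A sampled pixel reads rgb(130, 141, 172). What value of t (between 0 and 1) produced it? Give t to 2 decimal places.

Invert the lerp on the R channel (largest span, 160): t = (130 − 197) / (37 − 197) = -67/-160 = 0.41875.
Check on G: (141 − 204)/(54 − 204) = 0.42 ✓

0.42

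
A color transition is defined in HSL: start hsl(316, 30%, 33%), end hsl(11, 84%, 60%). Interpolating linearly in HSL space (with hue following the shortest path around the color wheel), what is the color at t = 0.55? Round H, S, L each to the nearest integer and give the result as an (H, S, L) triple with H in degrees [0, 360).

(346, 60, 48)

Hue: 11 − 316 = -305°, but |-305| > 180 so the shorter arc goes the other way: Δh = -305 + 360 = 55°.
H = 316 + 0.55 × (55) = 346.25 → 346°
S = 30 + 0.55 × (84 − 30) = 59.7 → 60%
L = 33 + 0.55 × (60 − 33) = 47.85 → 48%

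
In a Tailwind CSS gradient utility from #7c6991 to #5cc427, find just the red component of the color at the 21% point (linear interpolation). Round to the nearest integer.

117

R₁ = 124 (from #7c6991), R₂ = 92 (from #5cc427).
R = 124 + 0.21 × (92 − 124) = 117.28 → 117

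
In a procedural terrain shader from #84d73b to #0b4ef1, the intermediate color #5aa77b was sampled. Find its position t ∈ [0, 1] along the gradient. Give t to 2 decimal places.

Invert the lerp on the B channel (largest span, 182): t = (123 − 59) / (241 − 59) = 64/182 = 0.35165.
Check on R: (90 − 132)/(11 − 132) = 0.3471 ✓

0.35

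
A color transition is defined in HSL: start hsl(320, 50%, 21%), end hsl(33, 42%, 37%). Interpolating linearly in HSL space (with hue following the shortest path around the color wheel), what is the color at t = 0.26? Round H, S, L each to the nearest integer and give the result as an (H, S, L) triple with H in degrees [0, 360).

(339, 48, 25)

Hue: 33 − 320 = -287°, but |-287| > 180 so the shorter arc goes the other way: Δh = -287 + 360 = 73°.
H = 320 + 0.26 × (73) = 338.98 → 339°
S = 50 + 0.26 × (42 − 50) = 47.92 → 48%
L = 21 + 0.26 × (37 − 21) = 25.16 → 25%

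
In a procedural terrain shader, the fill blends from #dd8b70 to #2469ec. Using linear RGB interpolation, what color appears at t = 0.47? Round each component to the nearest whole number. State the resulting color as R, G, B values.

#dd8b70 → (221, 139, 112); #2469ec → (36, 105, 236).
R = 221 + 0.47 × (36 − 221) = 221 + 0.47 × -185 = 134.05 → 134
G = 139 + 0.47 × (105 − 139) = 139 + 0.47 × -34 = 123.02 → 123
B = 112 + 0.47 × (236 − 112) = 112 + 0.47 × 124 = 170.28 → 170

(134, 123, 170)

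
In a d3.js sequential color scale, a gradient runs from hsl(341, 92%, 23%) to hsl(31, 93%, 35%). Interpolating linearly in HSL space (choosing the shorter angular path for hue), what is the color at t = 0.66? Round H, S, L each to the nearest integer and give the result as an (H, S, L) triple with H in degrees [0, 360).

(14, 93, 31)

Hue: 31 − 341 = -310°, but |-310| > 180 so the shorter arc goes the other way: Δh = -310 + 360 = 50°.
H = 341 + 0.66 × (50) = 374 → 374 → 374 mod 360 = 14°
S = 92 + 0.66 × (93 − 92) = 92.66 → 93%
L = 23 + 0.66 × (35 − 23) = 30.92 → 31%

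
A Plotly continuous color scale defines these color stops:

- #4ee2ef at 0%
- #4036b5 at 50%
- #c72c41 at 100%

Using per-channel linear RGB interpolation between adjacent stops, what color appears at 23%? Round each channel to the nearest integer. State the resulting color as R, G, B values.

23% lies between the 0% and 50% stops, so the local fraction is t = (23 − 0)/(50 − 0) = 23/50 ≈ 0.46.
#4ee2ef → (78, 226, 239); #4036b5 → (64, 54, 181).
R = 78 + 0.46 × (64 − 78) = 71.56 → 72
G = 226 + 0.46 × (54 − 226) = 146.88 → 147
B = 239 + 0.46 × (181 − 239) = 212.32 → 212

(72, 147, 212)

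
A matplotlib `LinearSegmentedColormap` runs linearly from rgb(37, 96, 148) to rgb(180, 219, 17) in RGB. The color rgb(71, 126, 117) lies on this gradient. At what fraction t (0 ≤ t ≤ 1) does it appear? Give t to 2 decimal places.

0.24

Invert the lerp on the R channel (largest span, 143): t = (71 − 37) / (180 − 37) = 34/143 = 0.23776.
Check on G: (126 − 96)/(219 − 96) = 0.2439 ✓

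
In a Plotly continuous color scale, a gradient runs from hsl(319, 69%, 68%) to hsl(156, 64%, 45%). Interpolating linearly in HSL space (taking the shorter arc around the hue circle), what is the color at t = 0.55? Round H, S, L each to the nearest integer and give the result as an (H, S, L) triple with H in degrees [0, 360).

Hue arc: Δh = 156 − 319 = -163° (|Δh| ≤ 180, already the shorter path).
H = 319 + 0.55 × (-163) = 229.35 → 229°
S = 69 + 0.55 × (64 − 69) = 66.25 → 66%
L = 68 + 0.55 × (45 − 68) = 55.35 → 55%

(229, 66, 55)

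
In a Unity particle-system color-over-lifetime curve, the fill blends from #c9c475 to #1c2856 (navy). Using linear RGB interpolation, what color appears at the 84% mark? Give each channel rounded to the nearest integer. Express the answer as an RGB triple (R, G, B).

(56, 65, 91)

#c9c475 → (201, 196, 117); #1c2856 → (28, 40, 86).
84% corresponds to t = 0.84.
R = 201 + 0.84 × (28 − 201) = 201 + 0.84 × -173 = 55.68 → 56
G = 196 + 0.84 × (40 − 196) = 196 + 0.84 × -156 = 64.96 → 65
B = 117 + 0.84 × (86 − 117) = 117 + 0.84 × -31 = 90.96 → 91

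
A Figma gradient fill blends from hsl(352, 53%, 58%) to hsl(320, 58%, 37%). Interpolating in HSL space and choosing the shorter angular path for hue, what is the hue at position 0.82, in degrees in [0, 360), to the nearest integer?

326

Hue arc: Δh = 320 − 352 = -32° (|Δh| ≤ 180, already the shorter path).
H = 352 + 0.82 × (-32) = 325.76 → 326°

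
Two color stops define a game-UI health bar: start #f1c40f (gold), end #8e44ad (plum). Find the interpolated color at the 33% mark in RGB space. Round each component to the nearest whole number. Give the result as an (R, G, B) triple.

#f1c40f → (241, 196, 15); #8e44ad → (142, 68, 173).
33% corresponds to t = 0.33.
R = 241 + 0.33 × (142 − 241) = 241 + 0.33 × -99 = 208.33 → 208
G = 196 + 0.33 × (68 − 196) = 196 + 0.33 × -128 = 153.76 → 154
B = 15 + 0.33 × (173 − 15) = 15 + 0.33 × 158 = 67.14 → 67
So the blended color is (208, 154, 67), about #d09a43.

(208, 154, 67)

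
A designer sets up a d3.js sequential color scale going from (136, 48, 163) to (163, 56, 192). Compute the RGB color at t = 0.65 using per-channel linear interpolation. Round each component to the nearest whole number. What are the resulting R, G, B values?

(154, 53, 182)

R = 136 + 0.65 × (163 − 136) = 136 + 0.65 × 27 = 153.55 → 154
G = 48 + 0.65 × (56 − 48) = 48 + 0.65 × 8 = 53.2 → 53
B = 163 + 0.65 × (192 − 163) = 163 + 0.65 × 29 = 181.85 → 182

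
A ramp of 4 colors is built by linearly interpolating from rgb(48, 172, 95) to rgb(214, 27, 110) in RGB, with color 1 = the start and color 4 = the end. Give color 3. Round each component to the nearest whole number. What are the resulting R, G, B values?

(159, 75, 105)

With 4 swatches and endpoints inclusive, swatch 3 sits at t = (3 − 1)/(4 − 1) = 2/3 ≈ 0.6667.
R = 48 + 0.6667 × (214 − 48) = 158.672 → 159
G = 172 + 0.6667 × (27 − 172) = 75.329 → 75
B = 95 + 0.6667 × (110 − 95) = 105.001 → 105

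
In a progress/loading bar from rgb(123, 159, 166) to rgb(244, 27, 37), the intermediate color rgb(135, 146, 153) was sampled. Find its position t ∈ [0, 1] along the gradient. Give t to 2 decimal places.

Invert the lerp on the G channel (largest span, 132): t = (146 − 159) / (27 − 159) = -13/-132 = 0.098485.
Check on R: (135 − 123)/(244 − 123) = 0.09917 ✓

0.10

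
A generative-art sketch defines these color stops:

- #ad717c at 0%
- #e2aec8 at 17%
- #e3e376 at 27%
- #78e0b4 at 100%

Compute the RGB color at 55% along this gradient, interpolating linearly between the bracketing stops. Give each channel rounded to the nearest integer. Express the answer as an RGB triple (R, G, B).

(186, 226, 142)

55% lies between the 27% and 100% stops, so the local fraction is t = (55 − 27)/(100 − 27) = 28/73 ≈ 0.3836.
#e3e376 → (227, 227, 118); #78e0b4 → (120, 224, 180).
R = 227 + 0.3836 × (120 − 227) = 185.955 → 186
G = 227 + 0.3836 × (224 − 227) = 225.849 → 226
B = 118 + 0.3836 × (180 − 118) = 141.783 → 142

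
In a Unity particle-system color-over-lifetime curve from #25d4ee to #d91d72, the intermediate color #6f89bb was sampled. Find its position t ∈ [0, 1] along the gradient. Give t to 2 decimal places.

Invert the lerp on the G channel (largest span, 183): t = (137 − 212) / (29 − 212) = -75/-183 = 0.40984.
Check on R: (111 − 37)/(217 − 37) = 0.4111 ✓

0.41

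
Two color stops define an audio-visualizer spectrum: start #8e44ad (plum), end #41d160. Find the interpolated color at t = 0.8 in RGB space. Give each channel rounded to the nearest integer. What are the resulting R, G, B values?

#8e44ad → (142, 68, 173); #41d160 → (65, 209, 96).
R = 142 + 0.8 × (65 − 142) = 142 + 0.8 × -77 = 80.4 → 80
G = 68 + 0.8 × (209 − 68) = 68 + 0.8 × 141 = 180.8 → 181
B = 173 + 0.8 × (96 − 173) = 173 + 0.8 × -77 = 111.4 → 111

(80, 181, 111)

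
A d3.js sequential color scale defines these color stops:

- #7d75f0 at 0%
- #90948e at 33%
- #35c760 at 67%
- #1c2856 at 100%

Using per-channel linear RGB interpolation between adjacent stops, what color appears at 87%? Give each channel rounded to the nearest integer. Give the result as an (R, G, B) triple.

(38, 103, 90)

87% lies between the 67% and 100% stops, so the local fraction is t = (87 − 67)/(100 − 67) = 20/33 ≈ 0.6061.
#35c760 → (53, 199, 96); #1c2856 → (28, 40, 86).
R = 53 + 0.6061 × (28 − 53) = 37.847 → 38
G = 199 + 0.6061 × (40 − 199) = 102.63 → 103
B = 96 + 0.6061 × (86 − 96) = 89.939 → 90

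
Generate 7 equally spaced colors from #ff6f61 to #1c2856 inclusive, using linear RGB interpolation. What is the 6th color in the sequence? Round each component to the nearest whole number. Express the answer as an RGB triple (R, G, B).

(66, 52, 88)

With 7 swatches and endpoints inclusive, swatch 6 sits at t = (6 − 1)/(7 − 1) = 5/6 ≈ 0.8333.
#ff6f61 → (255, 111, 97); #1c2856 → (28, 40, 86).
R = 255 + 0.8333 × (28 − 255) = 65.841 → 66
G = 111 + 0.8333 × (40 − 111) = 51.836 → 52
B = 97 + 0.8333 × (86 − 97) = 87.834 → 88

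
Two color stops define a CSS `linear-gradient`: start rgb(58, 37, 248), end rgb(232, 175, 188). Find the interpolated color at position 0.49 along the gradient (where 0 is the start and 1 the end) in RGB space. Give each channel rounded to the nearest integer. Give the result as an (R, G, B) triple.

R = 58 + 0.49 × (232 − 58) = 58 + 0.49 × 174 = 143.26 → 143
G = 37 + 0.49 × (175 − 37) = 37 + 0.49 × 138 = 104.62 → 105
B = 248 + 0.49 × (188 − 248) = 248 + 0.49 × -60 = 218.6 → 219
So the blended color is (143, 105, 219), about #8f69db.

(143, 105, 219)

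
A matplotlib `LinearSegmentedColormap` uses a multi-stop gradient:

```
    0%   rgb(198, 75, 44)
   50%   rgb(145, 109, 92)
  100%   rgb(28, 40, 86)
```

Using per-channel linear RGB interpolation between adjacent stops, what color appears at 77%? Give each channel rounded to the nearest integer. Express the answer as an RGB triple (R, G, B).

(82, 72, 89)

77% lies between the 50% and 100% stops, so the local fraction is t = (77 − 50)/(100 − 50) = 27/50 ≈ 0.54.
R = 145 + 0.54 × (28 − 145) = 81.82 → 82
G = 109 + 0.54 × (40 − 109) = 71.74 → 72
B = 92 + 0.54 × (86 − 92) = 88.76 → 89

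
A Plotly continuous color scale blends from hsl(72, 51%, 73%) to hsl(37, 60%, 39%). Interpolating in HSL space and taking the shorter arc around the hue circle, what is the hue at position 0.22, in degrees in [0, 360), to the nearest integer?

64

Hue arc: Δh = 37 − 72 = -35° (|Δh| ≤ 180, already the shorter path).
H = 72 + 0.22 × (-35) = 64.3 → 64°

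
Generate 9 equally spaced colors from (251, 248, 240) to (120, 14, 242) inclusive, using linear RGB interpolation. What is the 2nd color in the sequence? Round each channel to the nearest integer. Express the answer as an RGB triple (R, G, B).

With 9 swatches and endpoints inclusive, swatch 2 sits at t = (2 − 1)/(9 − 1) = 1/8 ≈ 0.125.
R = 251 + 0.125 × (120 − 251) = 234.625 → 235
G = 248 + 0.125 × (14 − 248) = 218.75 → 219
B = 240 + 0.125 × (242 − 240) = 240.25 → 240

(235, 219, 240)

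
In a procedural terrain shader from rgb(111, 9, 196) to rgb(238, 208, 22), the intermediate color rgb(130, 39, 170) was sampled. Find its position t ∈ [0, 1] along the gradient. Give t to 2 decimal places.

0.15

Invert the lerp on the G channel (largest span, 199): t = (39 − 9) / (208 − 9) = 30/199 = 0.15075.
Check on R: (130 − 111)/(238 − 111) = 0.1496 ✓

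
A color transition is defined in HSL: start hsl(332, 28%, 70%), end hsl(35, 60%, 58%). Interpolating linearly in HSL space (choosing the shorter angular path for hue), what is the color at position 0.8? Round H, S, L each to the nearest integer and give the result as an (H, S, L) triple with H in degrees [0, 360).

Hue: 35 − 332 = -297°, but |-297| > 180 so the shorter arc goes the other way: Δh = -297 + 360 = 63°.
H = 332 + 0.8 × (63) = 382.4 → 382 → 382 mod 360 = 22°
S = 28 + 0.8 × (60 − 28) = 53.6 → 54%
L = 70 + 0.8 × (58 − 70) = 60.4 → 60%

(22, 54, 60)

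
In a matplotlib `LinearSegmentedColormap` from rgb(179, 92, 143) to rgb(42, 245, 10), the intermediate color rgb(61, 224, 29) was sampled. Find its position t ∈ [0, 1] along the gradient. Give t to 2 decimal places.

0.86

Invert the lerp on the G channel (largest span, 153): t = (224 − 92) / (245 − 92) = 132/153 = 0.86275.
Check on R: (61 − 179)/(42 − 179) = 0.8613 ✓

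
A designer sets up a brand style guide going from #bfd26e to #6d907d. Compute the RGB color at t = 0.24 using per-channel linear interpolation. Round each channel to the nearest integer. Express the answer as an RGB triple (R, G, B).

(171, 194, 114)

#bfd26e → (191, 210, 110); #6d907d → (109, 144, 125).
R = 191 + 0.24 × (109 − 191) = 191 + 0.24 × -82 = 171.32 → 171
G = 210 + 0.24 × (144 − 210) = 210 + 0.24 × -66 = 194.16 → 194
B = 110 + 0.24 × (125 − 110) = 110 + 0.24 × 15 = 113.6 → 114
So the blended color is (171, 194, 114), about #abc272.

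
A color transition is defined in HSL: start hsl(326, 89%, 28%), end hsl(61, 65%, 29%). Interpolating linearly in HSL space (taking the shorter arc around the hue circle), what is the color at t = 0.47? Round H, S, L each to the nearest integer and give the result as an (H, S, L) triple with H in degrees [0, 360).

(11, 78, 28)

Hue: 61 − 326 = -265°, but |-265| > 180 so the shorter arc goes the other way: Δh = -265 + 360 = 95°.
H = 326 + 0.47 × (95) = 370.65 → 371 → 371 mod 360 = 11°
S = 89 + 0.47 × (65 − 89) = 77.72 → 78%
L = 28 + 0.47 × (29 − 28) = 28.47 → 28%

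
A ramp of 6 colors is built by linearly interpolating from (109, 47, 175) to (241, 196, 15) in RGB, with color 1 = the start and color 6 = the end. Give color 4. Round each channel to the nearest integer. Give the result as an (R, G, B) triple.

With 6 swatches and endpoints inclusive, swatch 4 sits at t = (4 − 1)/(6 − 1) = 3/5 ≈ 0.6.
R = 109 + 0.6 × (241 − 109) = 188.2 → 188
G = 47 + 0.6 × (196 − 47) = 136.4 → 136
B = 175 + 0.6 × (15 − 175) = 79 → 79

(188, 136, 79)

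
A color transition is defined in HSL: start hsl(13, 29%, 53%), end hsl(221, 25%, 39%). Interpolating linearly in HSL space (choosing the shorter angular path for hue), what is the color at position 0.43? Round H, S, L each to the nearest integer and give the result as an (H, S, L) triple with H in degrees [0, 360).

Hue: 221 − 13 = 208°, but |208| > 180 so the shorter arc goes the other way: Δh = 208 − 360 = -152°.
H = 13 + 0.43 × (-152) = -52.36 → -52 → -52 mod 360 = 308°
S = 29 + 0.43 × (25 − 29) = 27.28 → 27%
L = 53 + 0.43 × (39 − 53) = 46.98 → 47%

(308, 27, 47)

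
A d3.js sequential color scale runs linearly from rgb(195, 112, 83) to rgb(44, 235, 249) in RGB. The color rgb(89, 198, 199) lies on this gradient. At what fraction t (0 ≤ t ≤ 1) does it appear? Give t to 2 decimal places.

Invert the lerp on the B channel (largest span, 166): t = (199 − 83) / (249 − 83) = 116/166 = 0.6988.
Check on R: (89 − 195)/(44 − 195) = 0.702 ✓

0.70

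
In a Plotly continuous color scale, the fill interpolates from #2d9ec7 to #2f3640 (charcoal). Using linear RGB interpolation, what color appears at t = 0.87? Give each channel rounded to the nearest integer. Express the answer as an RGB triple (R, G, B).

(47, 68, 82)

#2d9ec7 → (45, 158, 199); #2f3640 → (47, 54, 64).
R = 45 + 0.87 × (47 − 45) = 45 + 0.87 × 2 = 46.74 → 47
G = 158 + 0.87 × (54 − 158) = 158 + 0.87 × -104 = 67.52 → 68
B = 199 + 0.87 × (64 − 199) = 199 + 0.87 × -135 = 81.55 → 82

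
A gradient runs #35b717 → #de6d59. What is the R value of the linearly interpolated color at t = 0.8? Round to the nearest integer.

188

R₁ = 53 (from #35b717), R₂ = 222 (from #de6d59).
R = 53 + 0.8 × (222 − 53) = 188.2 → 188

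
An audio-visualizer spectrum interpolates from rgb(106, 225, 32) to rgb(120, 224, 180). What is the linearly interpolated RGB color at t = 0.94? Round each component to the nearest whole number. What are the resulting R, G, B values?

(119, 224, 171)

R = 106 + 0.94 × (120 − 106) = 106 + 0.94 × 14 = 119.16 → 119
G = 225 + 0.94 × (224 − 225) = 225 + 0.94 × -1 = 224.06 → 224
B = 32 + 0.94 × (180 − 32) = 32 + 0.94 × 148 = 171.12 → 171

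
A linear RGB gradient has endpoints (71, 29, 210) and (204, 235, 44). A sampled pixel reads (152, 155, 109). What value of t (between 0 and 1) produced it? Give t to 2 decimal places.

0.61

Invert the lerp on the G channel (largest span, 206): t = (155 − 29) / (235 − 29) = 126/206 = 0.61165.
Check on R: (152 − 71)/(204 − 71) = 0.609 ✓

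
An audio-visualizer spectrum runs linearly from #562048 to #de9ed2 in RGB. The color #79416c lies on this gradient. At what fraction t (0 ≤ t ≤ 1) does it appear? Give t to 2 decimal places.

0.26

Invert the lerp on the B channel (largest span, 138): t = (108 − 72) / (210 − 72) = 36/138 = 0.26087.
Check on R: (121 − 86)/(222 − 86) = 0.2574 ✓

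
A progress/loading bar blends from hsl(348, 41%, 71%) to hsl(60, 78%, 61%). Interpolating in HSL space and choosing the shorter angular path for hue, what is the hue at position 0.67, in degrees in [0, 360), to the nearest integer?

36

Hue: 60 − 348 = -288°, but |-288| > 180 so the shorter arc goes the other way: Δh = -288 + 360 = 72°.
H = 348 + 0.67 × (72) = 396.24 → 396 → 396 mod 360 = 36°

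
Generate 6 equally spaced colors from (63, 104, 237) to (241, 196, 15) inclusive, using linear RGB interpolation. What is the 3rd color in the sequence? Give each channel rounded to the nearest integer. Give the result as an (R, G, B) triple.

With 6 swatches and endpoints inclusive, swatch 3 sits at t = (3 − 1)/(6 − 1) = 2/5 ≈ 0.4.
R = 63 + 0.4 × (241 − 63) = 134.2 → 134
G = 104 + 0.4 × (196 − 104) = 140.8 → 141
B = 237 + 0.4 × (15 − 237) = 148.2 → 148

(134, 141, 148)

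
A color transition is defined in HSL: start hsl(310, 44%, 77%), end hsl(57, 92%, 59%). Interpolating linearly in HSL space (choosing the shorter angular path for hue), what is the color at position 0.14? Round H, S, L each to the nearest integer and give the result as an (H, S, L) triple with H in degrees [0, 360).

Hue: 57 − 310 = -253°, but |-253| > 180 so the shorter arc goes the other way: Δh = -253 + 360 = 107°.
H = 310 + 0.14 × (107) = 324.98 → 325°
S = 44 + 0.14 × (92 − 44) = 50.72 → 51%
L = 77 + 0.14 × (59 − 77) = 74.48 → 74%

(325, 51, 74)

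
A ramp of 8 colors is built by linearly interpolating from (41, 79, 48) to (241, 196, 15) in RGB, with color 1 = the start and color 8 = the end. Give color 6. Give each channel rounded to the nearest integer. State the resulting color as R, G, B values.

With 8 swatches and endpoints inclusive, swatch 6 sits at t = (6 − 1)/(8 − 1) = 5/7 ≈ 0.7143.
R = 41 + 0.7143 × (241 − 41) = 183.86 → 184
G = 79 + 0.7143 × (196 − 79) = 162.573 → 163
B = 48 + 0.7143 × (15 − 48) = 24.428 → 24

(184, 163, 24)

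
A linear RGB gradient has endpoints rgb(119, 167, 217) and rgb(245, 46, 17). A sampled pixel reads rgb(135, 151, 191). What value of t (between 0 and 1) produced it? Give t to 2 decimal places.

0.13

Invert the lerp on the B channel (largest span, 200): t = (191 − 217) / (17 − 217) = -26/-200 = 0.13.
Check on R: (135 − 119)/(245 − 119) = 0.127 ✓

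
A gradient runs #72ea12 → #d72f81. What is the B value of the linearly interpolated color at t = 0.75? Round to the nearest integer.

101

B₁ = 18 (from #72ea12), B₂ = 129 (from #d72f81).
B = 18 + 0.75 × (129 − 18) = 101.25 → 101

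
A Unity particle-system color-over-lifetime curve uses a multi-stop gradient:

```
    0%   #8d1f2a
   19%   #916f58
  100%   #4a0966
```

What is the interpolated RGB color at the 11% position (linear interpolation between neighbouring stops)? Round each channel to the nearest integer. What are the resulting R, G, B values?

11% lies between the 0% and 19% stops, so the local fraction is t = (11 − 0)/(19 − 0) = 11/19 ≈ 0.5789.
#8d1f2a → (141, 31, 42); #916f58 → (145, 111, 88).
R = 141 + 0.5789 × (145 − 141) = 143.316 → 143
G = 31 + 0.5789 × (111 − 31) = 77.312 → 77
B = 42 + 0.5789 × (88 − 42) = 68.629 → 69

(143, 77, 69)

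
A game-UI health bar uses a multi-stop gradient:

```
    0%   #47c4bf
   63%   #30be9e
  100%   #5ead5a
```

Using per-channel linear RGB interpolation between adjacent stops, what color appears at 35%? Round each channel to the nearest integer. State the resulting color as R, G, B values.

35% lies between the 0% and 63% stops, so the local fraction is t = (35 − 0)/(63 − 0) = 35/63 ≈ 0.5556.
#47c4bf → (71, 196, 191); #30be9e → (48, 190, 158).
R = 71 + 0.5556 × (48 − 71) = 58.221 → 58
G = 196 + 0.5556 × (190 − 196) = 192.666 → 193
B = 191 + 0.5556 × (158 − 191) = 172.665 → 173

(58, 193, 173)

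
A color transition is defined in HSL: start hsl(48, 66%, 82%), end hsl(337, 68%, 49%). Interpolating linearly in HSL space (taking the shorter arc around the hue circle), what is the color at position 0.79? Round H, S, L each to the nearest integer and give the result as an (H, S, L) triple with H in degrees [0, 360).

Hue: 337 − 48 = 289°, but |289| > 180 so the shorter arc goes the other way: Δh = 289 − 360 = -71°.
H = 48 + 0.79 × (-71) = -8.09 → -8 → -8 mod 360 = 352°
S = 66 + 0.79 × (68 − 66) = 67.58 → 68%
L = 82 + 0.79 × (49 − 82) = 55.93 → 56%

(352, 68, 56)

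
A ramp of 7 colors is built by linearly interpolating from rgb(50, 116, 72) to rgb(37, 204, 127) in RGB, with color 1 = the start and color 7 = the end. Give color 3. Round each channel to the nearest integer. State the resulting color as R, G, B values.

(46, 145, 90)

With 7 swatches and endpoints inclusive, swatch 3 sits at t = (3 − 1)/(7 − 1) = 2/6 ≈ 0.3333.
R = 50 + 0.3333 × (37 − 50) = 45.667 → 46
G = 116 + 0.3333 × (204 − 116) = 145.33 → 145
B = 72 + 0.3333 × (127 − 72) = 90.332 → 90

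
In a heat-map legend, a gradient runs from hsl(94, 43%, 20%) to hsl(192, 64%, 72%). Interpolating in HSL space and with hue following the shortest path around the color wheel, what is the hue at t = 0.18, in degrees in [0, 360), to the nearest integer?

Hue arc: Δh = 192 − 94 = 98° (|Δh| ≤ 180, already the shorter path).
H = 94 + 0.18 × (98) = 111.64 → 112°

112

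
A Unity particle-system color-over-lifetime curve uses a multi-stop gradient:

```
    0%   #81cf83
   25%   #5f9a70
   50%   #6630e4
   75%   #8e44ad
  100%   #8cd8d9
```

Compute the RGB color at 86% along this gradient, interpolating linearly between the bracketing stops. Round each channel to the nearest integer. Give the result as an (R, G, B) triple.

(141, 133, 192)

86% lies between the 75% and 100% stops, so the local fraction is t = (86 − 75)/(100 − 75) = 11/25 ≈ 0.44.
#8e44ad → (142, 68, 173); #8cd8d9 → (140, 216, 217).
R = 142 + 0.44 × (140 − 142) = 141.12 → 141
G = 68 + 0.44 × (216 − 68) = 133.12 → 133
B = 173 + 0.44 × (217 − 173) = 192.36 → 192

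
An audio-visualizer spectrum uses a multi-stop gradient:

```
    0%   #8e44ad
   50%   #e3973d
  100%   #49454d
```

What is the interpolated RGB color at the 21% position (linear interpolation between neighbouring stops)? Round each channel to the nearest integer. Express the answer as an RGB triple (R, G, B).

(178, 103, 126)

21% lies between the 0% and 50% stops, so the local fraction is t = (21 − 0)/(50 − 0) = 21/50 ≈ 0.42.
#8e44ad → (142, 68, 173); #e3973d → (227, 151, 61).
R = 142 + 0.42 × (227 − 142) = 177.7 → 178
G = 68 + 0.42 × (151 − 68) = 102.86 → 103
B = 173 + 0.42 × (61 − 173) = 125.96 → 126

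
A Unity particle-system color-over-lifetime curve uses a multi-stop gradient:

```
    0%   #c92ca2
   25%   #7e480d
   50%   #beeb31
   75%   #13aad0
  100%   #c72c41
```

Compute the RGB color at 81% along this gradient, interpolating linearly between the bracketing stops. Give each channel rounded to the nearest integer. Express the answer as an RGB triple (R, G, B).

(62, 140, 174)

81% lies between the 75% and 100% stops, so the local fraction is t = (81 − 75)/(100 − 75) = 6/25 ≈ 0.24.
#13aad0 → (19, 170, 208); #c72c41 → (199, 44, 65).
R = 19 + 0.24 × (199 − 19) = 62.2 → 62
G = 170 + 0.24 × (44 − 170) = 139.76 → 140
B = 208 + 0.24 × (65 − 208) = 173.68 → 174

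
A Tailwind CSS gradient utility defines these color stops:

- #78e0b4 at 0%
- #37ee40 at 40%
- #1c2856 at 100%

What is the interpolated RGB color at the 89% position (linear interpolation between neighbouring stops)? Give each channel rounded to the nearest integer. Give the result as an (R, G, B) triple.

89% lies between the 40% and 100% stops, so the local fraction is t = (89 − 40)/(100 − 40) = 49/60 ≈ 0.8167.
#37ee40 → (55, 238, 64); #1c2856 → (28, 40, 86).
R = 55 + 0.8167 × (28 − 55) = 32.949 → 33
G = 238 + 0.8167 × (40 − 238) = 76.293 → 76
B = 64 + 0.8167 × (86 − 64) = 81.967 → 82

(33, 76, 82)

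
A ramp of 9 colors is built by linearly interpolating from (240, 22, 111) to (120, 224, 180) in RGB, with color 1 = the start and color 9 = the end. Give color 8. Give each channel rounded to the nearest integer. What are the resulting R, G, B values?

With 9 swatches and endpoints inclusive, swatch 8 sits at t = (8 − 1)/(9 − 1) = 7/8 ≈ 0.875.
R = 240 + 0.875 × (120 − 240) = 135 → 135
G = 22 + 0.875 × (224 − 22) = 198.75 → 199
B = 111 + 0.875 × (180 − 111) = 171.375 → 171

(135, 199, 171)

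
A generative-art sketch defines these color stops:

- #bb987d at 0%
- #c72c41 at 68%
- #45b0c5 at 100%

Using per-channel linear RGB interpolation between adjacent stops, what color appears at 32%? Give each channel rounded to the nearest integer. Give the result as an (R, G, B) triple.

(193, 101, 97)

32% lies between the 0% and 68% stops, so the local fraction is t = (32 − 0)/(68 − 0) = 32/68 ≈ 0.4706.
#bb987d → (187, 152, 125); #c72c41 → (199, 44, 65).
R = 187 + 0.4706 × (199 − 187) = 192.647 → 193
G = 152 + 0.4706 × (44 − 152) = 101.175 → 101
B = 125 + 0.4706 × (65 − 125) = 96.764 → 97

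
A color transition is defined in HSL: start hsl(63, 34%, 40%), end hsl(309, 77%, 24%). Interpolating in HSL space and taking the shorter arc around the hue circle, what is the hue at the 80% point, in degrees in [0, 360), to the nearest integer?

332

Hue: 309 − 63 = 246°, but |246| > 180 so the shorter arc goes the other way: Δh = 246 − 360 = -114°.
H = 63 + 0.8 × (-114) = -28.2 → -28 → -28 mod 360 = 332°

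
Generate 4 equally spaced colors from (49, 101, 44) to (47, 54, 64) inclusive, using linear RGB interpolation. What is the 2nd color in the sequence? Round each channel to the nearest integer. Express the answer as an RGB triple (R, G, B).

With 4 swatches and endpoints inclusive, swatch 2 sits at t = (2 − 1)/(4 − 1) = 1/3 ≈ 0.3333.
R = 49 + 0.3333 × (47 − 49) = 48.333 → 48
G = 101 + 0.3333 × (54 − 101) = 85.335 → 85
B = 44 + 0.3333 × (64 − 44) = 50.666 → 51

(48, 85, 51)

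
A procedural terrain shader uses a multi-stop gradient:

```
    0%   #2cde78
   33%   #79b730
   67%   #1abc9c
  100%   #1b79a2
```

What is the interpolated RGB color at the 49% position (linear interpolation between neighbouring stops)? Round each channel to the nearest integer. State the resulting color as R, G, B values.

49% lies between the 33% and 67% stops, so the local fraction is t = (49 − 33)/(67 − 33) = 16/34 ≈ 0.4706.
#79b730 → (121, 183, 48); #1abc9c → (26, 188, 156).
R = 121 + 0.4706 × (26 − 121) = 76.293 → 76
G = 183 + 0.4706 × (188 − 183) = 185.353 → 185
B = 48 + 0.4706 × (156 − 48) = 98.825 → 99

(76, 185, 99)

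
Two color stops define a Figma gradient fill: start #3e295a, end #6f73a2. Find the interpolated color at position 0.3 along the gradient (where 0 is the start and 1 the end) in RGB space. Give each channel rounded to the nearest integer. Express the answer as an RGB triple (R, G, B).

(77, 63, 112)

#3e295a → (62, 41, 90); #6f73a2 → (111, 115, 162).
R = 62 + 0.3 × (111 − 62) = 62 + 0.3 × 49 = 76.7 → 77
G = 41 + 0.3 × (115 − 41) = 41 + 0.3 × 74 = 63.2 → 63
B = 90 + 0.3 × (162 − 90) = 90 + 0.3 × 72 = 111.6 → 112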